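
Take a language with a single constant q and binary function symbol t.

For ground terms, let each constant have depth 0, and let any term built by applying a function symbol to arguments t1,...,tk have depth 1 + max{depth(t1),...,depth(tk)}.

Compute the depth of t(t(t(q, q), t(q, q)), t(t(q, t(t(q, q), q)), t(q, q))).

depth(t(q, q)) = 1 + max(0, 0) = 1
depth(t(t(q, q), t(q, q))) = 1 + max(1, 1) = 2
depth(t(t(q, q), q)) = 1 + max(1, 0) = 2
depth(t(q, t(t(q, q), q))) = 1 + max(0, 2) = 3
depth(t(t(q, t(t(q, q), q)), t(q, q))) = 1 + max(3, 1) = 4
depth(t(t(t(q, q), t(q, q)), t(t(q, t(t(q, q), q)), t(q, q)))) = 1 + max(2, 4) = 5

5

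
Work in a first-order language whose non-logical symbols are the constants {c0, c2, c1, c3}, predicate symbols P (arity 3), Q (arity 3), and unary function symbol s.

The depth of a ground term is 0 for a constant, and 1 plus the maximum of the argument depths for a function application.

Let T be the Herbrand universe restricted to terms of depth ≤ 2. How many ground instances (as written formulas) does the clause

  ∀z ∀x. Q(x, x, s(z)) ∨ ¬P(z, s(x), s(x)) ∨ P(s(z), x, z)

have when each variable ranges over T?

144

Ground terms of depth ≤ 2:
  If N_k denotes the number of depth-≤k ground terms, the 4 constants give N_0 = 4, and each function symbol of arity r contributes N_{k-1}^r new terms at level k: N_k = 4 + N_{k-1}.
  N_0 = 4
  N_1 = 4 + 4 = 8
  N_2 = 4 + 8 = 12
So there are 12 ground terms available for substitution.
There are 2 variables to instantiate (z, x), each occurring in at least one literal, so different choices give different ground instances.
Number of ground instances = 12^2 = 144.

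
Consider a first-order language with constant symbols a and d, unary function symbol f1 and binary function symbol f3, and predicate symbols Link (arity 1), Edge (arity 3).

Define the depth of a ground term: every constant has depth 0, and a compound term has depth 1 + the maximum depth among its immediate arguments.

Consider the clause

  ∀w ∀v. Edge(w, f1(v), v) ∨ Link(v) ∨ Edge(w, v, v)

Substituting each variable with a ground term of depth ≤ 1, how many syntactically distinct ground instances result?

Ground terms of depth ≤ 1:
  Let N_k = |{terms of depth ≤ k}|. Then N_0 = 2 and N_k = 2 + N_{k-1} + N_{k-1}^2 for k ≥ 1 (one summand per function symbol, arity giving the exponent).
  N_0 = 2
  N_1 = 2 + 2 + 2^2 = 8
So there are 8 ground terms available for substitution.
The body mentions every one of the 2 quantified variables; since ground terms form a free algebra, no two substitutions collapse to the same formula.
Number of ground instances = 8^2 = 64.

64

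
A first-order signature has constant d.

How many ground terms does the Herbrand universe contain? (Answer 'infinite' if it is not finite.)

1

There are no function symbols, so the only ground term is the single constant.
The Herbrand universe is {d}, finite with 1 element.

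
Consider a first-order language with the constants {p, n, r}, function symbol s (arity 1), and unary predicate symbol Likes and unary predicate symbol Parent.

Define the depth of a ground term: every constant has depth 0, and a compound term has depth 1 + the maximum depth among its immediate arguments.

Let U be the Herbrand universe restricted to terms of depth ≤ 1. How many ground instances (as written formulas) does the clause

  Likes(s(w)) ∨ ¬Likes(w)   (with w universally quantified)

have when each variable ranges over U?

6

Ground terms of depth ≤ 1:
  Write N_k for the number of ground terms of depth ≤ k. A term of depth ≤ k is either a constant or a function symbol applied to arguments of depth ≤ k−1, so N_k = 3 + N_{k-1}.
  N_0 = 3
  N_1 = 3 + 3 = 6
  Explicitly: p, n, r, s(p), s(n), s(r).
So there are 6 ground terms available for substitution.
The variable w ranges independently over the available ground terms, and distinct assignments produce distinct instances.
Number of ground instances = 6.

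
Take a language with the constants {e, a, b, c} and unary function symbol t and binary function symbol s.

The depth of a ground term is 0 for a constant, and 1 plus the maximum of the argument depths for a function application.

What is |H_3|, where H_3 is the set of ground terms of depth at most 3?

Write N_k for the number of ground terms of depth ≤ k. A term of depth ≤ k is either a constant or a function symbol applied to arguments of depth ≤ k−1, so N_k = 4 + N_{k-1} + N_{k-1}^2.
N_0 = 4
N_1 = 4 + 4 + 4^2 = 24
N_2 = 4 + 24 + 24^2 = 604
N_3 = 4 + 604 + 604^2 = 365424

365424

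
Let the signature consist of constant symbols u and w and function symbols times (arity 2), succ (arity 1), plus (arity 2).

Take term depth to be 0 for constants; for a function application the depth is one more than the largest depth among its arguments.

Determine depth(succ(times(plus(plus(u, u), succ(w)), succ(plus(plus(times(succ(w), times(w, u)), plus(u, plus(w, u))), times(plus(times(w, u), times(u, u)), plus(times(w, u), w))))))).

depth(plus(u, u)) = 1 + max(0, 0) = 1
depth(succ(w)) = 1 + depth(w) = 1 + 0 = 1
depth(plus(plus(u, u), succ(w))) = 1 + max(1, 1) = 2
depth(times(w, u)) = 1 + max(0, 0) = 1
depth(times(succ(w), times(w, u))) = 1 + max(1, 1) = 2
depth(plus(w, u)) = 1 + max(0, 0) = 1
depth(plus(u, plus(w, u))) = 1 + max(0, 1) = 2
depth(plus(times(succ(w), times(w, u)), plus(u, plus(w, u)))) = 1 + max(2, 2) = 3
depth(times(u, u)) = 1 + max(0, 0) = 1
depth(plus(times(w, u), times(u, u))) = 1 + max(1, 1) = 2
depth(plus(times(w, u), w)) = 1 + max(1, 0) = 2
depth(times(plus(times(w, u), times(u, u)), plus(times(w, u), w))) = 1 + max(2, 2) = 3
depth(plus(plus(times(succ(w), times(w, u)), plus(u, plus(w, u))), times(plus(times(w, u), times(u, u)), plus(times(w, u), w)))) = 1 + max(3, 3) = 4
depth(succ(plus(plus(times(succ(w), times(w, u)), plus(u, plus(w, u))), times(plus(times(w, u), times(u, u)), plus(times(w, u), w))))) = 1 + depth(plus(plus(times(succ(w), times(w, u)), plus(u, plus(w, u))), times(plus(times(w, u), times(u, u)), plus(times(w, u), w)))) = 1 + 4 = 5
depth(times(plus(plus(u, u), succ(w)), succ(plus(plus(times(succ(w), times(w, u)), plus(u, plus(w, u))), times(plus(times(w, u), times(u, u)), plus(times(w, u), w)))))) = 1 + max(2, 5) = 6
depth(succ(times(plus(plus(u, u), succ(w)), succ(plus(plus(times(succ(w), times(w, u)), plus(u, plus(w, u))), times(plus(times(w, u), times(u, u)), plus(times(w, u), w))))))) = 1 + depth(times(plus(plus(u, u), succ(w)), succ(plus(plus(times(succ(w), times(w, u)), plus(u, plus(w, u))), times(plus(times(w, u), times(u, u)), plus(times(w, u), w)))))) = 1 + 6 = 7

7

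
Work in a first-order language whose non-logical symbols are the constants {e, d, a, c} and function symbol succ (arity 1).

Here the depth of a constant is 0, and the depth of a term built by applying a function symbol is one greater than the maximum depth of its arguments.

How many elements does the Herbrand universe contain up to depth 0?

Let N_k = |{terms of depth ≤ k}|. Then N_0 = 4 and N_k = 4 + N_{k-1} for k ≥ 1 (one summand per function symbol, arity giving the exponent).
N_0 = 4

4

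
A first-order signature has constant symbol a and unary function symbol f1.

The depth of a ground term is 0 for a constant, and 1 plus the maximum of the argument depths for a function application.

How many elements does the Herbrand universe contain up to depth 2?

3

Count level by level. With function symbols f1/1, the terms of depth ≤ k are the 1 constant together with each function applied to depth-≤(k−1) tuples, so N_k = 1 + N_{k-1}.
N_0 = 1
N_1 = 1 + 1 = 2
N_2 = 1 + 2 = 3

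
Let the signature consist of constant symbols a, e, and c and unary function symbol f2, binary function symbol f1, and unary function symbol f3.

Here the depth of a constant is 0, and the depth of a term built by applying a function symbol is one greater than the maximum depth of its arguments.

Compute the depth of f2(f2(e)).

depth(f2(e)) = 1 + depth(e) = 1 + 0 = 1
depth(f2(f2(e))) = 1 + depth(f2(e)) = 1 + 1 = 2

2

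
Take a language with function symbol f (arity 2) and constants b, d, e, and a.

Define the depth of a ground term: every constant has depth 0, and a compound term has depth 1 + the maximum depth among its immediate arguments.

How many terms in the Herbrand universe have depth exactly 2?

Let N_k = |{terms of depth ≤ k}|. Then N_0 = 4 and N_k = 4 + N_{k-1}^2 for k ≥ 1 (one summand per function symbol, arity giving the exponent).
N_0 = 4
N_1 = 4 + 4^2 = 20
N_2 = 4 + 20^2 = 404
Terms of depth exactly 2: N_2 − N_1 = 404 − 20 = 384.

384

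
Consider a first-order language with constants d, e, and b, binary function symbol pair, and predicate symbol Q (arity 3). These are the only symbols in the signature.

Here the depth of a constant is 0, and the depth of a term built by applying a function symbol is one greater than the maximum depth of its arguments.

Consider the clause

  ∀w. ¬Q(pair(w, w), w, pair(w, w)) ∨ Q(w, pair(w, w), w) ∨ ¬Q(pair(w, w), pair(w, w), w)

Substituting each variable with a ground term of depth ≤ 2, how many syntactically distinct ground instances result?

147

Ground terms of depth ≤ 2:
  Write N_k for the number of ground terms of depth ≤ k. A term of depth ≤ k is either a constant or a function symbol applied to arguments of depth ≤ k−1, so N_k = 3 + N_{k-1}^2.
  N_0 = 3
  N_1 = 3 + 3^2 = 12
  N_2 = 3 + 12^2 = 147
So there are 147 ground terms available for substitution.
There is 1 variable to instantiate (w),  occurring in at least one literal, so different choices give different ground instances.
Number of ground instances = 147.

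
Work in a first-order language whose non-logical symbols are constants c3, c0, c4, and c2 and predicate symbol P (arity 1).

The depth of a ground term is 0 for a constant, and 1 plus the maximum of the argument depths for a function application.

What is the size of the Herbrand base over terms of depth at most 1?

4

First count ground terms of depth ≤ 1.
With no function symbols every ground term is a constant, so there are exactly 4 ground terms at every depth bound.
N_0 = 4
N_1 = 4
Explicitly: c3, c0, c4, c2.
So |H| = 4.
Ground atoms are formed by filling each argument slot of a predicate with a term from H, so an r-ary predicate gives |H|^r atoms:
  P: 4
Total ground atoms: 4.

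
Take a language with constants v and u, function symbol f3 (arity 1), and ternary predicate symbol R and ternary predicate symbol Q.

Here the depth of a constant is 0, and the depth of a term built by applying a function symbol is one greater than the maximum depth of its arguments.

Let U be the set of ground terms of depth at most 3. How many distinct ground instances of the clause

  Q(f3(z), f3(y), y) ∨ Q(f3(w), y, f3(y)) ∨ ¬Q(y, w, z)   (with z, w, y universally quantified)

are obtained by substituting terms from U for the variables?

512

Ground terms of depth ≤ 3:
  Count level by level. With function symbols f3/1, the terms of depth ≤ k are the 2 constants together with each function applied to depth-≤(k−1) tuples, so N_k = 2 + N_{k-1}.
  N_0 = 2
  N_1 = 2 + 2 = 4
  N_2 = 2 + 4 = 6
  N_3 = 2 + 6 = 8
So there are 8 ground terms available for substitution.
There are 3 variables to instantiate (z, w, y), each occurring in at least one literal, so different choices give different ground instances.
Number of ground instances = 8^3 = 512.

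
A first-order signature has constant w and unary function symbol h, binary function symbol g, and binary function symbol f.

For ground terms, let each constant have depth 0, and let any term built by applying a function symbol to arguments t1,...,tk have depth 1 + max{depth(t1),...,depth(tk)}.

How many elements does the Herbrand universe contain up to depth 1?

Write N_k for the number of ground terms of depth ≤ k. A term of depth ≤ k is either a constant or a function symbol applied to arguments of depth ≤ k−1, so N_k = 1 + N_{k-1} + N_{k-1}^2 + N_{k-1}^2.
N_0 = 1
N_1 = 1 + 1 + 1^2 + 1^2 = 4
Explicitly: w, h(w), g(w, w), f(w, w).

4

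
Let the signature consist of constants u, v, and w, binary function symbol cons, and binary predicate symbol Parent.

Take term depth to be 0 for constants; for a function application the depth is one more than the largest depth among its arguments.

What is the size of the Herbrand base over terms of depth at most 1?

First count ground terms of depth ≤ 1.
Count level by level. With function symbols cons/2, the terms of depth ≤ k are the 3 constants together with each function applied to depth-≤(k−1) tuples, so N_k = 3 + N_{k-1}^2.
N_0 = 3
N_1 = 3 + 3^2 = 12
Explicitly: u, v, w, cons(u, u), cons(u, v), cons(u, w), cons(v, u), cons(v, v), cons(v, w), cons(w, u), cons(w, v), cons(w, w).
So |H| = 12.
Each predicate of arity r yields |H|^r ground atoms (one per choice of an r-tuple from H):
  Parent: 12^2 = 144
Total ground atoms: 144.

144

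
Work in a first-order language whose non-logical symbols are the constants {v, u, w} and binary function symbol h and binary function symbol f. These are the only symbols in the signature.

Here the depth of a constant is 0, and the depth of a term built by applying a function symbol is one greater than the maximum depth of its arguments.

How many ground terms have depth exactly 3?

If N_k denotes the number of depth-≤k ground terms, the 3 constants give N_0 = 3, and each function symbol of arity r contributes N_{k-1}^r new terms at level k: N_k = 3 + N_{k-1}^2 + N_{k-1}^2.
N_0 = 3
N_1 = 3 + 3^2 + 3^2 = 21
N_2 = 3 + 21^2 + 21^2 = 885
N_3 = 3 + 885^2 + 885^2 = 1566453
Terms of depth exactly 3: N_3 − N_2 = 1566453 − 885 = 1565568.

1565568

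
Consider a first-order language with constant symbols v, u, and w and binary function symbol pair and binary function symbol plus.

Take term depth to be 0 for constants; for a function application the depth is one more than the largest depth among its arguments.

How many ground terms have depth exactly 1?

18

If N_k denotes the number of depth-≤k ground terms, the 3 constants give N_0 = 3, and each function symbol of arity r contributes N_{k-1}^r new terms at level k: N_k = 3 + N_{k-1}^2 + N_{k-1}^2.
N_0 = 3
N_1 = 3 + 3^2 + 3^2 = 21
Terms of depth exactly 1: N_1 − N_0 = 21 − 3 = 18.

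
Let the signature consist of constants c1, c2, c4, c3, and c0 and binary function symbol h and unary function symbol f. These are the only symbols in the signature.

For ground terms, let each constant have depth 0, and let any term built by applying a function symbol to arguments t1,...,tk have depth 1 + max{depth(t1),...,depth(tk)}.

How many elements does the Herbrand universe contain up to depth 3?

1601495

Write N_k for the number of ground terms of depth ≤ k. A term of depth ≤ k is either a constant or a function symbol applied to arguments of depth ≤ k−1, so N_k = 5 + N_{k-1}^2 + N_{k-1}.
N_0 = 5
N_1 = 5 + 5^2 + 5 = 35
N_2 = 5 + 35^2 + 35 = 1265
N_3 = 5 + 1265^2 + 1265 = 1601495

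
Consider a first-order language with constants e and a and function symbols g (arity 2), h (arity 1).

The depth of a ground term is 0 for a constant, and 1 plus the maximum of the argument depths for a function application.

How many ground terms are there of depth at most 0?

2

If N_k denotes the number of depth-≤k ground terms, the 2 constants give N_0 = 2, and each function symbol of arity r contributes N_{k-1}^r new terms at level k: N_k = 2 + N_{k-1}^2 + N_{k-1}.
N_0 = 2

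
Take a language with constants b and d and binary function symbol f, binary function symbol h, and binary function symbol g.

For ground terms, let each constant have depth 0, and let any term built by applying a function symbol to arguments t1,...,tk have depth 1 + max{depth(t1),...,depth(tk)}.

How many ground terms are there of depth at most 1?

Write N_k for the number of ground terms of depth ≤ k. A term of depth ≤ k is either a constant or a function symbol applied to arguments of depth ≤ k−1, so N_k = 2 + N_{k-1}^2 + N_{k-1}^2 + N_{k-1}^2.
N_0 = 2
N_1 = 2 + 2^2 + 2^2 + 2^2 = 14

14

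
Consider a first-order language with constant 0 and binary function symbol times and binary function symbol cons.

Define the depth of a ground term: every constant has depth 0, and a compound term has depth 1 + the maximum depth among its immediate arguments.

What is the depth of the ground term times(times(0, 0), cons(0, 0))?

2

depth(times(0, 0)) = 1 + max(0, 0) = 1
depth(cons(0, 0)) = 1 + max(0, 0) = 1
depth(times(times(0, 0), cons(0, 0))) = 1 + max(1, 1) = 2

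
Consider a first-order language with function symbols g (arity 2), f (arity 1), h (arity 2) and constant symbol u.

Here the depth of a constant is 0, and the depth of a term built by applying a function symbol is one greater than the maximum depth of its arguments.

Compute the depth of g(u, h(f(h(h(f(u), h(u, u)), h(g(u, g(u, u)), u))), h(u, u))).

7

depth(f(u)) = 1 + depth(u) = 1 + 0 = 1
depth(h(u, u)) = 1 + max(0, 0) = 1
depth(h(f(u), h(u, u))) = 1 + max(1, 1) = 2
depth(g(u, u)) = 1 + max(0, 0) = 1
depth(g(u, g(u, u))) = 1 + max(0, 1) = 2
depth(h(g(u, g(u, u)), u)) = 1 + max(2, 0) = 3
depth(h(h(f(u), h(u, u)), h(g(u, g(u, u)), u))) = 1 + max(2, 3) = 4
depth(f(h(h(f(u), h(u, u)), h(g(u, g(u, u)), u)))) = 1 + depth(h(h(f(u), h(u, u)), h(g(u, g(u, u)), u))) = 1 + 4 = 5
depth(h(f(h(h(f(u), h(u, u)), h(g(u, g(u, u)), u))), h(u, u))) = 1 + max(5, 1) = 6
depth(g(u, h(f(h(h(f(u), h(u, u)), h(g(u, g(u, u)), u))), h(u, u)))) = 1 + max(0, 6) = 7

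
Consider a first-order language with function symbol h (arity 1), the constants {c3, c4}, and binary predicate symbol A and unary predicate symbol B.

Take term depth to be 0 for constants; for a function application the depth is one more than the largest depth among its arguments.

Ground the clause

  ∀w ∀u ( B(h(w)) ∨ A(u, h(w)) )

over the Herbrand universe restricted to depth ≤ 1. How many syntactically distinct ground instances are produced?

Ground terms of depth ≤ 1:
  Write N_k for the number of ground terms of depth ≤ k. A term of depth ≤ k is either a constant or a function symbol applied to arguments of depth ≤ k−1, so N_k = 2 + N_{k-1}.
  N_0 = 2
  N_1 = 2 + 2 = 4
So there are 4 ground terms available for substitution.
Each of w, u ranges independently over the available ground terms, and distinct assignments produce distinct instances.
Number of ground instances = 4^2 = 16.

16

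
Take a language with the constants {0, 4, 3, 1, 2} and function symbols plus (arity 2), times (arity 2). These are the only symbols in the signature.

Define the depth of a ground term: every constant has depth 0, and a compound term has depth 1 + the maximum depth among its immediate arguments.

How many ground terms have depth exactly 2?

6000

Count level by level. With function symbols plus/2, times/2, the terms of depth ≤ k are the 5 constants together with each function applied to depth-≤(k−1) tuples, so N_k = 5 + N_{k-1}^2 + N_{k-1}^2.
N_0 = 5
N_1 = 5 + 5^2 + 5^2 = 55
N_2 = 5 + 55^2 + 55^2 = 6055
Terms of depth exactly 2: N_2 − N_1 = 6055 − 55 = 6000.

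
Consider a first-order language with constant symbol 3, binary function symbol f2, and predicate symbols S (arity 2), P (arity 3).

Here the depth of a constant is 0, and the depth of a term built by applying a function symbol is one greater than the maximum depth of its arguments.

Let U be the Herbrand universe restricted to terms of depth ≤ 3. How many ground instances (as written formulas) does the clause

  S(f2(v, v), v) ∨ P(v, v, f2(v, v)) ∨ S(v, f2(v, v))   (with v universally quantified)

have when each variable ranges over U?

Ground terms of depth ≤ 3:
  Write N_k for the number of ground terms of depth ≤ k. A term of depth ≤ k is either a constant or a function symbol applied to arguments of depth ≤ k−1, so N_k = 1 + N_{k-1}^2.
  N_0 = 1
  N_1 = 1 + 1^2 = 2
  N_2 = 1 + 2^2 = 5
  N_3 = 1 + 5^2 = 26
So there are 26 ground terms available for substitution.
The clause has 1 distinct variable (v), which appears in the body. In the free term algebra distinct substitutions yield syntactically distinct ground instances.
Number of ground instances = 26.

26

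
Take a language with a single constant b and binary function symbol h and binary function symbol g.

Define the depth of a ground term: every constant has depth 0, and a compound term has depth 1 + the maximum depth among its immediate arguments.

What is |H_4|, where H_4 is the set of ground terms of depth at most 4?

If N_k denotes the number of depth-≤k ground terms, the 1 constant gives N_0 = 1, and each function symbol of arity r contributes N_{k-1}^r new terms at level k: N_k = 1 + N_{k-1}^2 + N_{k-1}^2.
N_0 = 1
N_1 = 1 + 1^2 + 1^2 = 3
N_2 = 1 + 3^2 + 3^2 = 19
N_3 = 1 + 19^2 + 19^2 = 723
N_4 = 1 + 723^2 + 723^2 = 1045459

1045459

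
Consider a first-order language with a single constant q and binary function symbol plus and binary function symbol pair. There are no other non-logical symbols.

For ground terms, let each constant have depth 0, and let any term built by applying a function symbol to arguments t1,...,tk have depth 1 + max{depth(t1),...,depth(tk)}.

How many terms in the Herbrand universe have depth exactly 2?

16

Let N_k = |{terms of depth ≤ k}|. Then N_0 = 1 and N_k = 1 + N_{k-1}^2 + N_{k-1}^2 for k ≥ 1 (one summand per function symbol, arity giving the exponent).
N_0 = 1
N_1 = 1 + 1^2 + 1^2 = 3
N_2 = 1 + 3^2 + 3^2 = 19
Terms of depth exactly 2: N_2 − N_1 = 19 − 3 = 16.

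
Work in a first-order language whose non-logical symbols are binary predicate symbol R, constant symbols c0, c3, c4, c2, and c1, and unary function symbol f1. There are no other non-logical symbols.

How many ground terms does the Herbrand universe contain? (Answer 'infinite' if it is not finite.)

infinite

The signature has at least one function symbol (f1, arity 1) and at least one constant (c0).
Iterating f1 gives infinitely many distinct ground terms: c0, f1(c0), f1(f1(c0)), ...
So the Herbrand universe is infinite.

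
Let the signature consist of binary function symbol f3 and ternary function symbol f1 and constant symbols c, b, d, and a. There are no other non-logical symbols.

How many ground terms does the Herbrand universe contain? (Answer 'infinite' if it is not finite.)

The signature has at least one function symbol (f3, arity 2) and at least one constant (c).
Iterating f3 gives infinitely many distinct ground terms: c, f3(c, c), f3(f3(c, c), f3(c, c)), ...
So the Herbrand universe is infinite.

infinite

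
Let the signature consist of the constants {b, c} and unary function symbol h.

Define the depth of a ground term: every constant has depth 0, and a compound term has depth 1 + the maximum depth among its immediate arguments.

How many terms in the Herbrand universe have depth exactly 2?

If N_k denotes the number of depth-≤k ground terms, the 2 constants give N_0 = 2, and each function symbol of arity r contributes N_{k-1}^r new terms at level k: N_k = 2 + N_{k-1}.
N_0 = 2
N_1 = 2 + 2 = 4
N_2 = 2 + 4 = 6
Terms of depth exactly 2: N_2 − N_1 = 6 − 4 = 2.

2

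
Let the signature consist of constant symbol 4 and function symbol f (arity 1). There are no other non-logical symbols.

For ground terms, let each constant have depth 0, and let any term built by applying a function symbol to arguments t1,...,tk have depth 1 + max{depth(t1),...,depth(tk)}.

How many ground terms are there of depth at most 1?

Write N_k for the number of ground terms of depth ≤ k. A term of depth ≤ k is either a constant or a function symbol applied to arguments of depth ≤ k−1, so N_k = 1 + N_{k-1}.
N_0 = 1
N_1 = 1 + 1 = 2

2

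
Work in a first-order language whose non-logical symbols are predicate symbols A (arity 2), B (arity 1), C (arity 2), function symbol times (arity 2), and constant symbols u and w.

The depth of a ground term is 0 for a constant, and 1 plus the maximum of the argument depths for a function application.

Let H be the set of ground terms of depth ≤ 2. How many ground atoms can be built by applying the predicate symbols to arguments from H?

First count ground terms of depth ≤ 2.
Let N_k = |{terms of depth ≤ k}|. Then N_0 = 2 and N_k = 2 + N_{k-1}^2 for k ≥ 1 (one summand per function symbol, arity giving the exponent).
N_0 = 2
N_1 = 2 + 2^2 = 6
N_2 = 2 + 6^2 = 38
So |H| = 38.
For each predicate symbol, the number of ground atoms is |H| raised to its arity; summing:
  A: 38^2 = 1444;  B: 38;  C: 38^2 = 1444
Total ground atoms: 1444 + 38 + 1444 = 2926.

2926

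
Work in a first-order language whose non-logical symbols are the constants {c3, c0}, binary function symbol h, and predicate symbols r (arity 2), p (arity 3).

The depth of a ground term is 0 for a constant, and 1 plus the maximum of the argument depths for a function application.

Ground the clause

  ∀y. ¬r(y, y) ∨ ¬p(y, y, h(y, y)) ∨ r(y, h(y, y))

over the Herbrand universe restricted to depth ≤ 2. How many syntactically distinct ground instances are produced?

38

Ground terms of depth ≤ 2:
  Count level by level. With function symbols h/2, the terms of depth ≤ k are the 2 constants together with each function applied to depth-≤(k−1) tuples, so N_k = 2 + N_{k-1}^2.
  N_0 = 2
  N_1 = 2 + 2^2 = 6
  N_2 = 2 + 6^2 = 38
So there are 38 ground terms available for substitution.
The clause has 1 distinct variable (y), which appears in the body. In the free term algebra distinct substitutions yield syntactically distinct ground instances.
Number of ground instances = 38.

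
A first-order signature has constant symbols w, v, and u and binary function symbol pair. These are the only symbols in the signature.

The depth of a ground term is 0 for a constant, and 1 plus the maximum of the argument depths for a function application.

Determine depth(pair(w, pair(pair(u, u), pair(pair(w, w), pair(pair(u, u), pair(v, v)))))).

depth(pair(u, u)) = 1 + max(0, 0) = 1
depth(pair(w, w)) = 1 + max(0, 0) = 1
depth(pair(v, v)) = 1 + max(0, 0) = 1
depth(pair(pair(u, u), pair(v, v))) = 1 + max(1, 1) = 2
depth(pair(pair(w, w), pair(pair(u, u), pair(v, v)))) = 1 + max(1, 2) = 3
depth(pair(pair(u, u), pair(pair(w, w), pair(pair(u, u), pair(v, v))))) = 1 + max(1, 3) = 4
depth(pair(w, pair(pair(u, u), pair(pair(w, w), pair(pair(u, u), pair(v, v)))))) = 1 + max(0, 4) = 5

5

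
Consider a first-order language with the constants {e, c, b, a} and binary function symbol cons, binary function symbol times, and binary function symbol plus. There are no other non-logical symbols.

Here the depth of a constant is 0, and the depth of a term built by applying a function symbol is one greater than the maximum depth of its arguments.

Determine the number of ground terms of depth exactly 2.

Count level by level. With function symbols cons/2, times/2, plus/2, the terms of depth ≤ k are the 4 constants together with each function applied to depth-≤(k−1) tuples, so N_k = 4 + N_{k-1}^2 + N_{k-1}^2 + N_{k-1}^2.
N_0 = 4
N_1 = 4 + 4^2 + 4^2 + 4^2 = 52
N_2 = 4 + 52^2 + 52^2 + 52^2 = 8116
Terms of depth exactly 2: N_2 − N_1 = 8116 − 52 = 8064.

8064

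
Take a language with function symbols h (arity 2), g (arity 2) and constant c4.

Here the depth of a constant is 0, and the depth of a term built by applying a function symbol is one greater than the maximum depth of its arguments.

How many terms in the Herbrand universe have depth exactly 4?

1044736

Let N_k = |{terms of depth ≤ k}|. Then N_0 = 1 and N_k = 1 + N_{k-1}^2 + N_{k-1}^2 for k ≥ 1 (one summand per function symbol, arity giving the exponent).
N_0 = 1
N_1 = 1 + 1^2 + 1^2 = 3
N_2 = 1 + 3^2 + 3^2 = 19
N_3 = 1 + 19^2 + 19^2 = 723
N_4 = 1 + 723^2 + 723^2 = 1045459
Terms of depth exactly 4: N_4 − N_3 = 1045459 − 723 = 1044736.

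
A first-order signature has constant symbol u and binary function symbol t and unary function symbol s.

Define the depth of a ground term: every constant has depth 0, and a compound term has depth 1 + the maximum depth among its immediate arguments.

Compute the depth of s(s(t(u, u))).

3

depth(t(u, u)) = 1 + max(0, 0) = 1
depth(s(t(u, u))) = 1 + depth(t(u, u)) = 1 + 1 = 2
depth(s(s(t(u, u)))) = 1 + depth(s(t(u, u))) = 1 + 2 = 3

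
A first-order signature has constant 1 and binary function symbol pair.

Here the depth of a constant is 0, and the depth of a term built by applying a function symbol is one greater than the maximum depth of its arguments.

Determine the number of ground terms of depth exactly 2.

3

Let N_k count ground terms of depth at most k. Each non-constant term of depth ≤ k is some function symbol applied to depth-≤(k−1) arguments, giving N_k = 1 + N_{k-1}^2.
N_0 = 1
N_1 = 1 + 1^2 = 2
N_2 = 1 + 2^2 = 5
Terms of depth exactly 2: N_2 − N_1 = 5 − 2 = 3.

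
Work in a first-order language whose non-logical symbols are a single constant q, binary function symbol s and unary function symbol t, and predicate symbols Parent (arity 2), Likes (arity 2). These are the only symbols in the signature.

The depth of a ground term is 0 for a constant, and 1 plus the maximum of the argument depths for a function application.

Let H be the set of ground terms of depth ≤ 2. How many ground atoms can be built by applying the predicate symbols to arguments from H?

338

First count ground terms of depth ≤ 2.
Count level by level. With function symbols s/2, t/1, the terms of depth ≤ k are the 1 constant together with each function applied to depth-≤(k−1) tuples, so N_k = 1 + N_{k-1}^2 + N_{k-1}.
N_0 = 1
N_1 = 1 + 1^2 + 1 = 3
N_2 = 1 + 3^2 + 3 = 13
So |H| = 13.
Each predicate of arity r yields |H|^r ground atoms (one per choice of an r-tuple from H):
  Parent: 13^2 = 169;  Likes: 13^2 = 169
Total ground atoms: 169 + 169 = 338.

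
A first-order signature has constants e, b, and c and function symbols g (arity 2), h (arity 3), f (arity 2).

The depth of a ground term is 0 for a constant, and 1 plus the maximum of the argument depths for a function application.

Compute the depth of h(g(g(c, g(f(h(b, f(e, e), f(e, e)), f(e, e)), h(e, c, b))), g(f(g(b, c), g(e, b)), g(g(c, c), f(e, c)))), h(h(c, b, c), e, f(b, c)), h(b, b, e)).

7

depth(f(e, e)) = 1 + max(0, 0) = 1
depth(h(b, f(e, e), f(e, e))) = 1 + max(0, 1, 1) = 2
depth(f(h(b, f(e, e), f(e, e)), f(e, e))) = 1 + max(2, 1) = 3
depth(h(e, c, b)) = 1 + max(0, 0, 0) = 1
depth(g(f(h(b, f(e, e), f(e, e)), f(e, e)), h(e, c, b))) = 1 + max(3, 1) = 4
depth(g(c, g(f(h(b, f(e, e), f(e, e)), f(e, e)), h(e, c, b)))) = 1 + max(0, 4) = 5
depth(g(b, c)) = 1 + max(0, 0) = 1
depth(g(e, b)) = 1 + max(0, 0) = 1
depth(f(g(b, c), g(e, b))) = 1 + max(1, 1) = 2
depth(g(c, c)) = 1 + max(0, 0) = 1
depth(f(e, c)) = 1 + max(0, 0) = 1
depth(g(g(c, c), f(e, c))) = 1 + max(1, 1) = 2
depth(g(f(g(b, c), g(e, b)), g(g(c, c), f(e, c)))) = 1 + max(2, 2) = 3
depth(g(g(c, g(f(h(b, f(e, e), f(e, e)), f(e, e)), h(e, c, b))), g(f(g(b, c), g(e, b)), g(g(c, c), f(e, c))))) = 1 + max(5, 3) = 6
depth(h(c, b, c)) = 1 + max(0, 0, 0) = 1
depth(f(b, c)) = 1 + max(0, 0) = 1
depth(h(h(c, b, c), e, f(b, c))) = 1 + max(1, 0, 1) = 2
depth(h(b, b, e)) = 1 + max(0, 0, 0) = 1
depth(h(g(g(c, g(f(h(b, f(e, e), f(e, e)), f(e, e)), h(e, c, b))), g(f(g(b, c), g(e, b)), g(g(c, c), f(e, c)))), h(h(c, b, c), e, f(b, c)), h(b, b, e))) = 1 + max(6, 2, 1) = 7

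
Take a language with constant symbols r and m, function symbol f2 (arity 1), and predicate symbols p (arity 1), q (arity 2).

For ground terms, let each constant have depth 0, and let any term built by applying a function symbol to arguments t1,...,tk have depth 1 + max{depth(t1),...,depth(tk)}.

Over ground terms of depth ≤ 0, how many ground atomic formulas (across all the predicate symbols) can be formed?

First count ground terms of depth ≤ 0.
Let N_k = |{terms of depth ≤ k}|. Then N_0 = 2 and N_k = 2 + N_{k-1} for k ≥ 1 (one summand per function symbol, arity giving the exponent).
N_0 = 2
So |H| = 2.
For each predicate symbol, the number of ground atoms is |H| raised to its arity; summing:
  p: 2;  q: 2^2 = 4
Total ground atoms: 2 + 4 = 6.

6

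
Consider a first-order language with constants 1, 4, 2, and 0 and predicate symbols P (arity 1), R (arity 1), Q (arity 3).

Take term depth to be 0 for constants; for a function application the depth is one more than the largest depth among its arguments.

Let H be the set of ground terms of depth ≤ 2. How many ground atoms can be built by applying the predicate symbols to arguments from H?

First count ground terms of depth ≤ 2.
With no function symbols every ground term is a constant, so there are exactly 4 ground terms at every depth bound.
N_0 = 4
N_1 = 4
N_2 = 4
Explicitly: 1, 4, 2, 0.
So |H| = 4.
Ground atoms are formed by filling each argument slot of a predicate with a term from H, so an r-ary predicate gives |H|^r atoms:
  P: 4;  R: 4;  Q: 4^3 = 64
Total ground atoms: 4 + 4 + 64 = 72.

72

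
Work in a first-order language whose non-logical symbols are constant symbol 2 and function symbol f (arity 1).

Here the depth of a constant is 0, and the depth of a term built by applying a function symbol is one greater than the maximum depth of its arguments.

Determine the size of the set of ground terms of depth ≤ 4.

5

Write N_k for the number of ground terms of depth ≤ k. A term of depth ≤ k is either a constant or a function symbol applied to arguments of depth ≤ k−1, so N_k = 1 + N_{k-1}.
N_0 = 1
N_1 = 1 + 1 = 2
N_2 = 1 + 2 = 3
N_3 = 1 + 3 = 4
N_4 = 1 + 4 = 5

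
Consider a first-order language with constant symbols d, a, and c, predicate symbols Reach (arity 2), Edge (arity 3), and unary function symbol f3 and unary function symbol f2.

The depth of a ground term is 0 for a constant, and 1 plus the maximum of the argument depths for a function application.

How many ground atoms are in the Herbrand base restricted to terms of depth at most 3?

93150

First count ground terms of depth ≤ 3.
Let N_k = |{terms of depth ≤ k}|. Then N_0 = 3 and N_k = 3 + N_{k-1} + N_{k-1} for k ≥ 1 (one summand per function symbol, arity giving the exponent).
N_0 = 3
N_1 = 3 + 3 + 3 = 9
N_2 = 3 + 9 + 9 = 21
N_3 = 3 + 21 + 21 = 45
So |H| = 45.
Ground atoms are formed by filling each argument slot of a predicate with a term from H, so an r-ary predicate gives |H|^r atoms:
  Reach: 45^2 = 2025;  Edge: 45^3 = 91125
Total ground atoms: 2025 + 91125 = 93150.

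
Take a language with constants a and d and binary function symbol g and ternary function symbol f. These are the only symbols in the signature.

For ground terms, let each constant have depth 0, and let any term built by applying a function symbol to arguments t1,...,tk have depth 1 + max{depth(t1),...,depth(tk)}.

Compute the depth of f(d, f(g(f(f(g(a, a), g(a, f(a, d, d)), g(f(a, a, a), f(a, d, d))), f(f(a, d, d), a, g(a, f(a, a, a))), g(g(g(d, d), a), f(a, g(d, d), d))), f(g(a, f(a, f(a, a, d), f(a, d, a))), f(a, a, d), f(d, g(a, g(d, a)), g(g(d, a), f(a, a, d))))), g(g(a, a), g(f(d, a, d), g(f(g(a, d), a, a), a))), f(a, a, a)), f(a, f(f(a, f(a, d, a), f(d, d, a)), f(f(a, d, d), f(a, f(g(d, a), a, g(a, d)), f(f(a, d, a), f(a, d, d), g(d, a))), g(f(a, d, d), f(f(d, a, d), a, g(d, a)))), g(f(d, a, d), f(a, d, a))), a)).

7

depth(g(a, a)) = 1 + max(0, 0) = 1
depth(f(a, d, d)) = 1 + max(0, 0, 0) = 1
depth(g(a, f(a, d, d))) = 1 + max(0, 1) = 2
depth(f(a, a, a)) = 1 + max(0, 0, 0) = 1
depth(g(f(a, a, a), f(a, d, d))) = 1 + max(1, 1) = 2
depth(f(g(a, a), g(a, f(a, d, d)), g(f(a, a, a), f(a, d, d)))) = 1 + max(1, 2, 2) = 3
depth(g(a, f(a, a, a))) = 1 + max(0, 1) = 2
depth(f(f(a, d, d), a, g(a, f(a, a, a)))) = 1 + max(1, 0, 2) = 3
depth(g(d, d)) = 1 + max(0, 0) = 1
depth(g(g(d, d), a)) = 1 + max(1, 0) = 2
depth(f(a, g(d, d), d)) = 1 + max(0, 1, 0) = 2
depth(g(g(g(d, d), a), f(a, g(d, d), d))) = 1 + max(2, 2) = 3
depth(f(f(g(a, a), g(a, f(a, d, d)), g(f(a, a, a), f(a, d, d))), f(f(a, d, d), a, g(a, f(a, a, a))), g(g(g(d, d), a), f(a, g(d, d), d)))) = 1 + max(3, 3, 3) = 4
depth(f(a, a, d)) = 1 + max(0, 0, 0) = 1
depth(f(a, d, a)) = 1 + max(0, 0, 0) = 1
depth(f(a, f(a, a, d), f(a, d, a))) = 1 + max(0, 1, 1) = 2
depth(g(a, f(a, f(a, a, d), f(a, d, a)))) = 1 + max(0, 2) = 3
depth(g(d, a)) = 1 + max(0, 0) = 1
depth(g(a, g(d, a))) = 1 + max(0, 1) = 2
depth(g(g(d, a), f(a, a, d))) = 1 + max(1, 1) = 2
depth(f(d, g(a, g(d, a)), g(g(d, a), f(a, a, d)))) = 1 + max(0, 2, 2) = 3
depth(f(g(a, f(a, f(a, a, d), f(a, d, a))), f(a, a, d), f(d, g(a, g(d, a)), g(g(d, a), f(a, a, d))))) = 1 + max(3, 1, 3) = 4
depth(g(f(f(g(a, a), g(a, f(a, d, d)), g(f(a, a, a), f(a, d, d))), f(f(a, d, d), a, g(a, f(a, a, a))), g(g(g(d, d), a), f(a, g(d, d), d))), f(g(a, f(a, f(a, a, d), f(a, d, a))), f(a, a, d), f(d, g(a, g(d, a)), g(g(d, a), f(a, a, d)))))) = 1 + max(4, 4) = 5
depth(f(d, a, d)) = 1 + max(0, 0, 0) = 1
depth(g(a, d)) = 1 + max(0, 0) = 1
depth(f(g(a, d), a, a)) = 1 + max(1, 0, 0) = 2
depth(g(f(g(a, d), a, a), a)) = 1 + max(2, 0) = 3
depth(g(f(d, a, d), g(f(g(a, d), a, a), a))) = 1 + max(1, 3) = 4
depth(g(g(a, a), g(f(d, a, d), g(f(g(a, d), a, a), a)))) = 1 + max(1, 4) = 5
depth(f(g(f(f(g(a, a), g(a, f(a, d, d)), g(f(a, a, a), f(a, d, d))), f(f(a, d, d), a, g(a, f(a, a, a))), g(g(g(d, d), a), f(a, g(d, d), d))), f(g(a, f(a, f(a, a, d), f(a, d, a))), f(a, a, d), f(d, g(a, g(d, a)), g(g(d, a), f(a, a, d))))), g(g(a, a), g(f(d, a, d), g(f(g(a, d), a, a), a))), f(a, a, a))) = 1 + max(5, 5, 1) = 6
depth(f(d, d, a)) = 1 + max(0, 0, 0) = 1
depth(f(a, f(a, d, a), f(d, d, a))) = 1 + max(0, 1, 1) = 2
depth(f(g(d, a), a, g(a, d))) = 1 + max(1, 0, 1) = 2
depth(f(f(a, d, a), f(a, d, d), g(d, a))) = 1 + max(1, 1, 1) = 2
depth(f(a, f(g(d, a), a, g(a, d)), f(f(a, d, a), f(a, d, d), g(d, a)))) = 1 + max(0, 2, 2) = 3
depth(f(f(d, a, d), a, g(d, a))) = 1 + max(1, 0, 1) = 2
depth(g(f(a, d, d), f(f(d, a, d), a, g(d, a)))) = 1 + max(1, 2) = 3
depth(f(f(a, d, d), f(a, f(g(d, a), a, g(a, d)), f(f(a, d, a), f(a, d, d), g(d, a))), g(f(a, d, d), f(f(d, a, d), a, g(d, a))))) = 1 + max(1, 3, 3) = 4
depth(g(f(d, a, d), f(a, d, a))) = 1 + max(1, 1) = 2
depth(f(f(a, f(a, d, a), f(d, d, a)), f(f(a, d, d), f(a, f(g(d, a), a, g(a, d)), f(f(a, d, a), f(a, d, d), g(d, a))), g(f(a, d, d), f(f(d, a, d), a, g(d, a)))), g(f(d, a, d), f(a, d, a)))) = 1 + max(2, 4, 2) = 5
depth(f(a, f(f(a, f(a, d, a), f(d, d, a)), f(f(a, d, d), f(a, f(g(d, a), a, g(a, d)), f(f(a, d, a), f(a, d, d), g(d, a))), g(f(a, d, d), f(f(d, a, d), a, g(d, a)))), g(f(d, a, d), f(a, d, a))), a)) = 1 + max(0, 5, 0) = 6
depth(f(d, f(g(f(f(g(a, a), g(a, f(a, d, d)), g(f(a, a, a), f(a, d, d))), f(f(a, d, d), a, g(a, f(a, a, a))), g(g(g(d, d), a), f(a, g(d, d), d))), f(g(a, f(a, f(a, a, d), f(a, d, a))), f(a, a, d), f(d, g(a, g(d, a)), g(g(d, a), f(a, a, d))))), g(g(a, a), g(f(d, a, d), g(f(g(a, d), a, a), a))), f(a, a, a)), f(a, f(f(a, f(a, d, a), f(d, d, a)), f(f(a, d, d), f(a, f(g(d, a), a, g(a, d)), f(f(a, d, a), f(a, d, d), g(d, a))), g(f(a, d, d), f(f(d, a, d), a, g(d, a)))), g(f(d, a, d), f(a, d, a))), a))) = 1 + max(0, 6, 6) = 7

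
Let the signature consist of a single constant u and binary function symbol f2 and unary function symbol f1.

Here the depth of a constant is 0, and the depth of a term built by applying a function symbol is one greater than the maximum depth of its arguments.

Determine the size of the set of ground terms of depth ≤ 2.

If N_k denotes the number of depth-≤k ground terms, the 1 constant gives N_0 = 1, and each function symbol of arity r contributes N_{k-1}^r new terms at level k: N_k = 1 + N_{k-1}^2 + N_{k-1}.
N_0 = 1
N_1 = 1 + 1^2 + 1 = 3
N_2 = 1 + 3^2 + 3 = 13

13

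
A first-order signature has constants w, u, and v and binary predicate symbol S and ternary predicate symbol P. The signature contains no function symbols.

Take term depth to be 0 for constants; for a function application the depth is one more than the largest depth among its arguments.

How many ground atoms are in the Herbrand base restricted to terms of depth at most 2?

36

First count ground terms of depth ≤ 2.
With no function symbols every ground term is a constant, so there are exactly 3 ground terms at every depth bound.
N_0 = 3
N_1 = 3
N_2 = 3
Explicitly: w, u, v.
So |H| = 3.
For each predicate symbol, the number of ground atoms is |H| raised to its arity; summing:
  S: 3^2 = 9;  P: 3^3 = 27
Total ground atoms: 9 + 27 = 36.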